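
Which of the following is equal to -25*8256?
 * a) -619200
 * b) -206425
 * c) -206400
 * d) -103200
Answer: c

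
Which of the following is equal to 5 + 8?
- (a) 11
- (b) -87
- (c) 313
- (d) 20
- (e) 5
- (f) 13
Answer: f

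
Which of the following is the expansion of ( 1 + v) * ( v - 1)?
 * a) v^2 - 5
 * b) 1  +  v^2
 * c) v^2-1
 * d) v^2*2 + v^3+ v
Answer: c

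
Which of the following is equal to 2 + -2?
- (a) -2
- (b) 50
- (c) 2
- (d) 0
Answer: d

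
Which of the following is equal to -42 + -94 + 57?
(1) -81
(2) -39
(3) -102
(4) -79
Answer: 4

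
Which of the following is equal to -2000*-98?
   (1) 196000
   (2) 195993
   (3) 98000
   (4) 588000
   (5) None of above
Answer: 1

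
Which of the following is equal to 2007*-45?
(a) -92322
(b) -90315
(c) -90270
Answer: b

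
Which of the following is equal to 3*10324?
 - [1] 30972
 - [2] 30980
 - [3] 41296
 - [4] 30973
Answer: 1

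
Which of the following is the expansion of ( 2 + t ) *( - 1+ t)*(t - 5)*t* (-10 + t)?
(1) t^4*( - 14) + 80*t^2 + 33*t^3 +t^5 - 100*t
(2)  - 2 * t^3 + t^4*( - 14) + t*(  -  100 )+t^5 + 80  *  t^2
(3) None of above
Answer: 1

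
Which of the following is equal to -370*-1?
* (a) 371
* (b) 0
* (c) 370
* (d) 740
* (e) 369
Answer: c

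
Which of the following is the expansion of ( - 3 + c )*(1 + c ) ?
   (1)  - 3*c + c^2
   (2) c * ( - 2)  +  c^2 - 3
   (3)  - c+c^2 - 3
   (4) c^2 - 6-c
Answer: 2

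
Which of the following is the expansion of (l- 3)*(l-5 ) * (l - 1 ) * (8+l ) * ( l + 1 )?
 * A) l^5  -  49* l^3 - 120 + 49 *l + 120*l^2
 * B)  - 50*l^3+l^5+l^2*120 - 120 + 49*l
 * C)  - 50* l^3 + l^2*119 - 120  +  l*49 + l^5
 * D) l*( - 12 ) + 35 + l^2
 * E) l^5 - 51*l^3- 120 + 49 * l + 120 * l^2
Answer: B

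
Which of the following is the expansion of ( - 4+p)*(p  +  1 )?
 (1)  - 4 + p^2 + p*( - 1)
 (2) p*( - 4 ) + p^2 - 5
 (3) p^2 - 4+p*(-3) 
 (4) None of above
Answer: 3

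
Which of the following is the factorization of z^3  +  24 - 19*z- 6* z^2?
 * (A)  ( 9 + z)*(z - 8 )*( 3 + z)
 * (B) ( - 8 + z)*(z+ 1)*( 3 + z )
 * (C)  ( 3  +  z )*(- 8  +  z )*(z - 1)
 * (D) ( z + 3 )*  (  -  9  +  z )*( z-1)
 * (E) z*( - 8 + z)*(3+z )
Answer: C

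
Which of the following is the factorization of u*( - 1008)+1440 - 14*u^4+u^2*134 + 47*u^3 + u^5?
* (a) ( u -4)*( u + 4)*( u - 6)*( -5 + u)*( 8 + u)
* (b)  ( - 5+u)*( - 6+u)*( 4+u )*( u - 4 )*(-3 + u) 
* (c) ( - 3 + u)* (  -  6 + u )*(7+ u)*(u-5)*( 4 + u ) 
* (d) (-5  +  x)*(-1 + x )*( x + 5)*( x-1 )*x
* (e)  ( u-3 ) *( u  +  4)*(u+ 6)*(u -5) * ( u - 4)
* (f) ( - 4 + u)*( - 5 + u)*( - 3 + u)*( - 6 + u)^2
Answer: b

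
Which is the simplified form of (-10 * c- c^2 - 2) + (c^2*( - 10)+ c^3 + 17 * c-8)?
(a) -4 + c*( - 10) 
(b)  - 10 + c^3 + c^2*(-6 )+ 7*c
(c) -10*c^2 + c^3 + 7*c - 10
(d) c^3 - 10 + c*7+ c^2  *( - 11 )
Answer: d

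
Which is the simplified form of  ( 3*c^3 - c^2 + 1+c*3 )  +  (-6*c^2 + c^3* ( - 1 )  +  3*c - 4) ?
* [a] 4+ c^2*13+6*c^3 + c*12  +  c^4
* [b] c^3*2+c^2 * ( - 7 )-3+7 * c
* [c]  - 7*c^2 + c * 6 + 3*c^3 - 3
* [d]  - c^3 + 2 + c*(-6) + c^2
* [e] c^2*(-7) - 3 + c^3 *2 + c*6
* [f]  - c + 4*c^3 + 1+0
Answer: e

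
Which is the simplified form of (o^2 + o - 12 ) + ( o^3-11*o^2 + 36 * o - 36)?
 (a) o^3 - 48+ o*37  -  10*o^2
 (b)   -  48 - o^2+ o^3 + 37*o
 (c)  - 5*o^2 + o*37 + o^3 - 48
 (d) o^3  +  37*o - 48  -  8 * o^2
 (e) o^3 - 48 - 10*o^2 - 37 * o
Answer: a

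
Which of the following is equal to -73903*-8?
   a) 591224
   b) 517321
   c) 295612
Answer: a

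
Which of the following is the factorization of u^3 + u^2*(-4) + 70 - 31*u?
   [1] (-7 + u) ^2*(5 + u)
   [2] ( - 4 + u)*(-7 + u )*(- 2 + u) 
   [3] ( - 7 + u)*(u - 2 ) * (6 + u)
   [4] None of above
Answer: 4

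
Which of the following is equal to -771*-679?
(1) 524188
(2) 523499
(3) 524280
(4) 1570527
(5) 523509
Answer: 5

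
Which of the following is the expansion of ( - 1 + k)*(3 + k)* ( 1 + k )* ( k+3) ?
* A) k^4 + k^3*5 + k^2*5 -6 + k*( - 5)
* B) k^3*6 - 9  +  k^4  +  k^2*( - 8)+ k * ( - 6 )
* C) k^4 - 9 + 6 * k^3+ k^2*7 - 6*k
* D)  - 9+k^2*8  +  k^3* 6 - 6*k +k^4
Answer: D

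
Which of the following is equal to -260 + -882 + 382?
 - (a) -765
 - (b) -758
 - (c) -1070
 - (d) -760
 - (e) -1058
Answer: d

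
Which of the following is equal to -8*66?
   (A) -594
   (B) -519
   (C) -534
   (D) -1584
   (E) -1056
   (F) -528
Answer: F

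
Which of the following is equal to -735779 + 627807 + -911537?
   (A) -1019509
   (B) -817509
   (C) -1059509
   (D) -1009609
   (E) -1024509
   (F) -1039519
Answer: A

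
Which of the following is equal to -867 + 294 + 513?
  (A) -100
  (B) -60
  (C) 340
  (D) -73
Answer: B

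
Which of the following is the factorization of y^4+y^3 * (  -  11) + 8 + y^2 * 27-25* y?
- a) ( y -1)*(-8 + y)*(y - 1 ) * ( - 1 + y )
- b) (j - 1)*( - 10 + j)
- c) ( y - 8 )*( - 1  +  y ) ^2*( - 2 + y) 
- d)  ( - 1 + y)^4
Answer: a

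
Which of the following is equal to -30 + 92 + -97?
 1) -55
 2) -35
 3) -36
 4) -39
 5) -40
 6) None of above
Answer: 2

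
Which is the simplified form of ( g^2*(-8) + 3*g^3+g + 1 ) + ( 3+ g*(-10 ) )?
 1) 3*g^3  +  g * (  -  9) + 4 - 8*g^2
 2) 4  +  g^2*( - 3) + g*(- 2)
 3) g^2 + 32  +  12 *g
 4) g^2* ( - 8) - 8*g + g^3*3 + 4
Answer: 1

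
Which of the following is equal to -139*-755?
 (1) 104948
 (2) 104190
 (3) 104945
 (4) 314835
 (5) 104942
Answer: 3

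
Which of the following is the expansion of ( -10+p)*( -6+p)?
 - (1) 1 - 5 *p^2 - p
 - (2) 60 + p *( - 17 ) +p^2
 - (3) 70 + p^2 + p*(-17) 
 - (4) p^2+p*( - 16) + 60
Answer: 4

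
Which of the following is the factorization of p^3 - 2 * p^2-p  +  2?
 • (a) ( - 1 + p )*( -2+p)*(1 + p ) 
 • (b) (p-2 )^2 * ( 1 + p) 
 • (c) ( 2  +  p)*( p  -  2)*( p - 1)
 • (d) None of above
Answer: a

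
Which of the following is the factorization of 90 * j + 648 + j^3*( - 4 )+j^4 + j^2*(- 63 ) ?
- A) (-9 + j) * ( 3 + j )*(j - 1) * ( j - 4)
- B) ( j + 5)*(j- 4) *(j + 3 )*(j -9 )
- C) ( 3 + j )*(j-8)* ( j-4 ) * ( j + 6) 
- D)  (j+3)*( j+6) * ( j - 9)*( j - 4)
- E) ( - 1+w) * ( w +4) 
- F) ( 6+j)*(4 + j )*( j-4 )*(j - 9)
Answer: D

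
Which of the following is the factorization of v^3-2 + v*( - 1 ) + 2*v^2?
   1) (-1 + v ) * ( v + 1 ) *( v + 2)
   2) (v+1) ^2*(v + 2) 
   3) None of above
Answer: 1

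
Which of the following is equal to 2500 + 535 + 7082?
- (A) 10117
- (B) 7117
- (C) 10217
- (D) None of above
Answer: A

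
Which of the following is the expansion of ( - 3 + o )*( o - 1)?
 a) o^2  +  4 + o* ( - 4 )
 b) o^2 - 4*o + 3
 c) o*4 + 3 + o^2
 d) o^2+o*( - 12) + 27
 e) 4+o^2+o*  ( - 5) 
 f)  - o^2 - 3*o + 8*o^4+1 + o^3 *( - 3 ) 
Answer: b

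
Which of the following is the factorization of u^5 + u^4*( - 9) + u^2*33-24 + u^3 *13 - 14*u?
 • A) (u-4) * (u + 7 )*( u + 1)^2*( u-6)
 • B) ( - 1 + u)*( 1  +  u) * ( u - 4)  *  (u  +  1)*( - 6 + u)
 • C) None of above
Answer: B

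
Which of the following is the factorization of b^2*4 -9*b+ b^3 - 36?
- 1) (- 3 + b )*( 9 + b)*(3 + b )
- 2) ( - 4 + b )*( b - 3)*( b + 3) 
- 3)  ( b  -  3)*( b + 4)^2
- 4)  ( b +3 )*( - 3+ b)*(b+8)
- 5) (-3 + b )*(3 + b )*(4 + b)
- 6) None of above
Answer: 5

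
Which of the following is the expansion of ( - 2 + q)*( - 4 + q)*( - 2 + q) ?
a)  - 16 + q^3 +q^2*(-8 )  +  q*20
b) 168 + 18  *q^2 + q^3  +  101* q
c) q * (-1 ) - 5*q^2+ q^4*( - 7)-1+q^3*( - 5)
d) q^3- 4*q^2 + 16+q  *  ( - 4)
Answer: a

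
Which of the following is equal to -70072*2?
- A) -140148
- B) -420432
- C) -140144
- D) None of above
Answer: C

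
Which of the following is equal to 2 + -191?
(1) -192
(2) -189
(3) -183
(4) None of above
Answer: 2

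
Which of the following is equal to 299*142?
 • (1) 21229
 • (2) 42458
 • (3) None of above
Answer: 2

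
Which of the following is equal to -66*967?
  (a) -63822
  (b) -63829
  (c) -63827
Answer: a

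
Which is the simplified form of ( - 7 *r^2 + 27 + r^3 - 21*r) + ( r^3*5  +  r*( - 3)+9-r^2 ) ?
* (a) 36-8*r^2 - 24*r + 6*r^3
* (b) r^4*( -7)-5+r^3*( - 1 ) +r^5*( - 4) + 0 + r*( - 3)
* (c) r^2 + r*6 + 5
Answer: a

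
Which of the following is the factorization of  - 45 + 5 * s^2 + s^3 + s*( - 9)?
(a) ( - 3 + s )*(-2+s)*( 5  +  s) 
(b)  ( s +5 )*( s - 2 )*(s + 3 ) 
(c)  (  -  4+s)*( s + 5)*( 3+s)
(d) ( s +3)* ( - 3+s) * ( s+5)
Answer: d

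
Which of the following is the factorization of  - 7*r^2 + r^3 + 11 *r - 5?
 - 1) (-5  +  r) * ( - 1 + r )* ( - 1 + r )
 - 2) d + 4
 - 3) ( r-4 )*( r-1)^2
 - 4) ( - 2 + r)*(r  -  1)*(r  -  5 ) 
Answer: 1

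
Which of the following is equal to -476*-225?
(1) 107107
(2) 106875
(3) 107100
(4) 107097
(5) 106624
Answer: 3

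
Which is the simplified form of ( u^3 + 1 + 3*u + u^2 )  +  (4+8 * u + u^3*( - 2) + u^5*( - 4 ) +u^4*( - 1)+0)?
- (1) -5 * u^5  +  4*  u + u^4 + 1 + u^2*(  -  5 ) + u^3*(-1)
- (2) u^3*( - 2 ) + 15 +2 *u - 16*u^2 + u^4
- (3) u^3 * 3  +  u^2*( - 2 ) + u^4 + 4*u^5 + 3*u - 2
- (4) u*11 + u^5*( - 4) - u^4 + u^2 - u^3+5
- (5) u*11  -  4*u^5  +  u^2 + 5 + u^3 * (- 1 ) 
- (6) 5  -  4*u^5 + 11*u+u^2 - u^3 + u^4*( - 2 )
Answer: 4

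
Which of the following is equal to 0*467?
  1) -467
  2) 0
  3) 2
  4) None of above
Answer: 2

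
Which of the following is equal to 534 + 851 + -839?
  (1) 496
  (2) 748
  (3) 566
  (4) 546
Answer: 4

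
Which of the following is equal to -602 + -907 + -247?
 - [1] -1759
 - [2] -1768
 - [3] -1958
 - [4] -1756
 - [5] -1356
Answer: 4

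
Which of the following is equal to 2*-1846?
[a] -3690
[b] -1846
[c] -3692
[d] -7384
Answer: c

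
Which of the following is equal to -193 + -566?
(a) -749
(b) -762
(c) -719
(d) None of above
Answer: d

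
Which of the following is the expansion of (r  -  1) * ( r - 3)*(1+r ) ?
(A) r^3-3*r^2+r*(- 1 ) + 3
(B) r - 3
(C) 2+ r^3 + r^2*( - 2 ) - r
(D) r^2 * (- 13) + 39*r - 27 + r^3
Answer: A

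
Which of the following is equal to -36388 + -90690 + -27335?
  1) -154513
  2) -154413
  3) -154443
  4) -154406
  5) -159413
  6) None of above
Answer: 2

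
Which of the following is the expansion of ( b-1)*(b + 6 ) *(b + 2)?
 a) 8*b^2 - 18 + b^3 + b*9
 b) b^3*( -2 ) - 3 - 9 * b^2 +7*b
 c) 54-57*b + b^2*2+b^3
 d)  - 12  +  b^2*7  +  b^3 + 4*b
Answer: d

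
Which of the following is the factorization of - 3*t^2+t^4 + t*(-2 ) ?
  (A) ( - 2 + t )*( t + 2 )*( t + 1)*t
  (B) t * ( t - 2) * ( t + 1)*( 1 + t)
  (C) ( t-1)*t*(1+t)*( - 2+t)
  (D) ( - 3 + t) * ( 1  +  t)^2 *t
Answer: B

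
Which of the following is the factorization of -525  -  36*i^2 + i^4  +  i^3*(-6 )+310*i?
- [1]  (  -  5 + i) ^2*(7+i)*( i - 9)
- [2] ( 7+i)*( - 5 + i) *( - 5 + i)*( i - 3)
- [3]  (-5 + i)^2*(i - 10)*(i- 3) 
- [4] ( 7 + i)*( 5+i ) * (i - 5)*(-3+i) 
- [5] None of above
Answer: 2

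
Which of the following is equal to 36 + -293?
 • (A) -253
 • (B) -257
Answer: B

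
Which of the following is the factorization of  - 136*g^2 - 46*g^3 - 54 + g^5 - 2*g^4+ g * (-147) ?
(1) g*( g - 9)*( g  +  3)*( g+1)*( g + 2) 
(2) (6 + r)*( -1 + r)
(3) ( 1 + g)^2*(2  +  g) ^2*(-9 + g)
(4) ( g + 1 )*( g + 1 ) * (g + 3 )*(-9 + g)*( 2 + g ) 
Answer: 4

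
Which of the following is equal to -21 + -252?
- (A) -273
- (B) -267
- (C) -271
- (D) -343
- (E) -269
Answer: A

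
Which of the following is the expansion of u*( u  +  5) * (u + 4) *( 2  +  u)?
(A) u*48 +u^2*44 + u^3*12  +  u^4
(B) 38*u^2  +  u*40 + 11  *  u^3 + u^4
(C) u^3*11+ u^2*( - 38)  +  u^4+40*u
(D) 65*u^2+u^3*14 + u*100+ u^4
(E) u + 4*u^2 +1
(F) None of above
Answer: B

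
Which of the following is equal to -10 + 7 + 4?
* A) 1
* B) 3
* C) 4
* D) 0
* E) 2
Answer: A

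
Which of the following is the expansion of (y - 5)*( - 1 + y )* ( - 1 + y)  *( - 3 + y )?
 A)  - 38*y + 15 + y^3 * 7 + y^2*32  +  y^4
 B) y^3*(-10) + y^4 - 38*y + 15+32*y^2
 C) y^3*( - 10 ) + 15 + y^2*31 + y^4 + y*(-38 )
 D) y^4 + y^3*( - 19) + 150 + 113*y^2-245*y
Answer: B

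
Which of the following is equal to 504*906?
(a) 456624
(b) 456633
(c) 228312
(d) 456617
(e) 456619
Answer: a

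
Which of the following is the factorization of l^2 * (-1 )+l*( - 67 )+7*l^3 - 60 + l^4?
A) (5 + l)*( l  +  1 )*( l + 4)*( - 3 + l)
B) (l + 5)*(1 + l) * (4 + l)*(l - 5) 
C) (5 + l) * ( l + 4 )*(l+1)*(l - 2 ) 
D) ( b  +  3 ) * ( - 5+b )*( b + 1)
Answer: A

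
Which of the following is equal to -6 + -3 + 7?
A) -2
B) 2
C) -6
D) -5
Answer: A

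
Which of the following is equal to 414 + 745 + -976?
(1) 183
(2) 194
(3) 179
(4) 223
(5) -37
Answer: 1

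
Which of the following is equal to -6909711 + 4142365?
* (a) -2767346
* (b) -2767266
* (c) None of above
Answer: a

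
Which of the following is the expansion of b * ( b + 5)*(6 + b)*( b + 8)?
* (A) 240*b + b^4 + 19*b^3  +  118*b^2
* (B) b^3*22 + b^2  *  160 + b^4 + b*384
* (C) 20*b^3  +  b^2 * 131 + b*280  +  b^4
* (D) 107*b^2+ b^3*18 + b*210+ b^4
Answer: A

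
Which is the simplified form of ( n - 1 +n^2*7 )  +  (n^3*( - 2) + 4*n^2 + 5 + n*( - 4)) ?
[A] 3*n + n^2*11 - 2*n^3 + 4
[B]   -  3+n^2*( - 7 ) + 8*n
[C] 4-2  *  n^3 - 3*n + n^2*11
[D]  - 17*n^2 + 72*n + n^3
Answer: C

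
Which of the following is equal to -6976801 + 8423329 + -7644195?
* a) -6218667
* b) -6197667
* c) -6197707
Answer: b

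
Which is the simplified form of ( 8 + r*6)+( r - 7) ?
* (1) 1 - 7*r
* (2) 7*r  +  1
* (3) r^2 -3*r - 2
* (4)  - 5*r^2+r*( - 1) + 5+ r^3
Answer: 2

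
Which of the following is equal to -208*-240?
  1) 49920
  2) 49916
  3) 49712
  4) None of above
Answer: 1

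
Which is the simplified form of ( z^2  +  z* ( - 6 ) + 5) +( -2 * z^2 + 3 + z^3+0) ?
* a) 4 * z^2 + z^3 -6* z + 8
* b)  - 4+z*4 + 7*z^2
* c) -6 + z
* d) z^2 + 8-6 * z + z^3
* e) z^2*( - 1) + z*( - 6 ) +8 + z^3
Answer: e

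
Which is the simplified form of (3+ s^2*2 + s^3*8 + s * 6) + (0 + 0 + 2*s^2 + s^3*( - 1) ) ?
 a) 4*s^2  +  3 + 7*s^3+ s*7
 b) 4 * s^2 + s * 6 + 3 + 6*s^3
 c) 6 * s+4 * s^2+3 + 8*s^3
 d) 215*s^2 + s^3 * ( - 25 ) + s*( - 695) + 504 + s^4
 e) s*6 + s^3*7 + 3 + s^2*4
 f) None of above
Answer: e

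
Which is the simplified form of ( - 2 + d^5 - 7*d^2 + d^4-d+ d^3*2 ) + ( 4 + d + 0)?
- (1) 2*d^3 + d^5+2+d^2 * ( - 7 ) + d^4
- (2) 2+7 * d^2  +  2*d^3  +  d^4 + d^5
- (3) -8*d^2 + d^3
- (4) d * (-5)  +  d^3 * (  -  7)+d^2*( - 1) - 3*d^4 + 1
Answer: 1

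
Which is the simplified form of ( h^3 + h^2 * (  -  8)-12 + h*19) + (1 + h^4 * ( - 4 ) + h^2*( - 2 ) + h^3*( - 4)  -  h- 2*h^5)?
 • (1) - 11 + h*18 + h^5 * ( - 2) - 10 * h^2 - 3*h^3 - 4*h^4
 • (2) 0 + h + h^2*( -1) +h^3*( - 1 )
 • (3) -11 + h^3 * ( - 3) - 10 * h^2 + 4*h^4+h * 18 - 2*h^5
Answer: 1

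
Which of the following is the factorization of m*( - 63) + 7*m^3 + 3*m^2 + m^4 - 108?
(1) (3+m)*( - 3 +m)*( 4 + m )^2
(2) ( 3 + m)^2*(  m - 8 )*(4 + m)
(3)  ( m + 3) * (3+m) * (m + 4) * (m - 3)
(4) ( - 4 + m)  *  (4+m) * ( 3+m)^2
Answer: 3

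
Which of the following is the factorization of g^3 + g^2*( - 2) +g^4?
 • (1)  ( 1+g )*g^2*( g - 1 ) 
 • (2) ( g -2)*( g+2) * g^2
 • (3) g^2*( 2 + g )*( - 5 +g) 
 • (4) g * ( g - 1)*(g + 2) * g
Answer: 4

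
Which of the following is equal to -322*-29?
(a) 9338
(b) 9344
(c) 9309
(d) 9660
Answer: a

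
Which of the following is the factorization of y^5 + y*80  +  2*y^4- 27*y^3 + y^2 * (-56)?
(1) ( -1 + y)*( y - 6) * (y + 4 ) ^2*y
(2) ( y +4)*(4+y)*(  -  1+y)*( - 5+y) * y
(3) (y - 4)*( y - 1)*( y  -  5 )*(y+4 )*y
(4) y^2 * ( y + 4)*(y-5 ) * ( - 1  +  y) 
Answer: 2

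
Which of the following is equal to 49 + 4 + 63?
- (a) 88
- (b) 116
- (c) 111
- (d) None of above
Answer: b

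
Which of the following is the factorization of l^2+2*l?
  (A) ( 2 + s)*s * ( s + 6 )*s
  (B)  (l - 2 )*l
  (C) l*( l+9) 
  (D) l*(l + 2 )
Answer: D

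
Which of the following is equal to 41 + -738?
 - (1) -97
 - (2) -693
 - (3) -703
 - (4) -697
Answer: 4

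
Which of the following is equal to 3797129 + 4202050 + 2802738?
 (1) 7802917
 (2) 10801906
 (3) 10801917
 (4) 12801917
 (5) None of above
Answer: 3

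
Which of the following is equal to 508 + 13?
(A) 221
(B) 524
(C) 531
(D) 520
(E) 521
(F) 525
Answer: E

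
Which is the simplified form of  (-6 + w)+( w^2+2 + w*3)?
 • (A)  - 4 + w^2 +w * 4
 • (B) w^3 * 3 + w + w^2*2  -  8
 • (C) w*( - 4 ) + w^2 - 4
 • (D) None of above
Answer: A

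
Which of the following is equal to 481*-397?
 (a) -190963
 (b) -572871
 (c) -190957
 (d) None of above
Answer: c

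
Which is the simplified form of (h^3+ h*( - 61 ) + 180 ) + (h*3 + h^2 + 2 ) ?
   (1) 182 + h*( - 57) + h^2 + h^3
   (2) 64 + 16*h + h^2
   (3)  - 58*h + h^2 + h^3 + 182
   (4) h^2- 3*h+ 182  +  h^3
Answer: 3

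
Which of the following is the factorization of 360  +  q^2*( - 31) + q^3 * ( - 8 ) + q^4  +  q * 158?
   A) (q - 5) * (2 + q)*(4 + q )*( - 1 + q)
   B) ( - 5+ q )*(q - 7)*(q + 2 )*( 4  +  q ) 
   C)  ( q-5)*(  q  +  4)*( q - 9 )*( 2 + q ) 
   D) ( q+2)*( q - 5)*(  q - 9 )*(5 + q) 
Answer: C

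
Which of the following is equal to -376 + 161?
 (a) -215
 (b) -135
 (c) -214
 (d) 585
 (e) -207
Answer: a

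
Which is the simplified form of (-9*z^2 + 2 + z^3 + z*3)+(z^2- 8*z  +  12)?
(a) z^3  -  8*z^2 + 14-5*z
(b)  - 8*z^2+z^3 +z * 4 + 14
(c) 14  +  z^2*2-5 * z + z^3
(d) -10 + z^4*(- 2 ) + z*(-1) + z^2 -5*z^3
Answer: a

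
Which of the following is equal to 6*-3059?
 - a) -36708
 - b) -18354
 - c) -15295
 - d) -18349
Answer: b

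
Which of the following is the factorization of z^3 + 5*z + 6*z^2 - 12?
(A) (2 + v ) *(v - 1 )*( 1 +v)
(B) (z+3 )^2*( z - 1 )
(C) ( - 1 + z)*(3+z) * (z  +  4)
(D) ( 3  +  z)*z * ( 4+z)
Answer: C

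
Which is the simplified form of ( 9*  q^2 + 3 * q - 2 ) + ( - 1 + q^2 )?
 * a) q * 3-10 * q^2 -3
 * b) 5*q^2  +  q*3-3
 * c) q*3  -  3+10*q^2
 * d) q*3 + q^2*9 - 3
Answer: c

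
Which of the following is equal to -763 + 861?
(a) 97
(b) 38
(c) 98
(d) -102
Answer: c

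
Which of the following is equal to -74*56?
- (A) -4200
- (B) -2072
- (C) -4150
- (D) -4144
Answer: D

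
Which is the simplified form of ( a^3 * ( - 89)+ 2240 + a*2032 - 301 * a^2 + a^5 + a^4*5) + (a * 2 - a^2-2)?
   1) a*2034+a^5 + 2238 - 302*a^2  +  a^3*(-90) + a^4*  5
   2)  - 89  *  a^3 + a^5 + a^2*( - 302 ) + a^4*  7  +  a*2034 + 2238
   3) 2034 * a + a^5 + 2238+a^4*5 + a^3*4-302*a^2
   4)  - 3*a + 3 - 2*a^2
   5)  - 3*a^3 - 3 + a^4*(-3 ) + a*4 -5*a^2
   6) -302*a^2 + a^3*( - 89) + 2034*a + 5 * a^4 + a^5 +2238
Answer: 6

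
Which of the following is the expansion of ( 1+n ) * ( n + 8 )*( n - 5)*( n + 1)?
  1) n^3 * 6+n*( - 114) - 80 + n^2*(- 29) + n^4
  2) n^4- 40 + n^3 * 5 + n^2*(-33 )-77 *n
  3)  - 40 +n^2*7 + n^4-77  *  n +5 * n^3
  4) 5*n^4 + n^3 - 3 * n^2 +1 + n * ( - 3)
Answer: 2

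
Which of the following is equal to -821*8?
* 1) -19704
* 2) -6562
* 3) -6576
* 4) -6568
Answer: 4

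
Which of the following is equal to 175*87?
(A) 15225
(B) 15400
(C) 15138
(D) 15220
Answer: A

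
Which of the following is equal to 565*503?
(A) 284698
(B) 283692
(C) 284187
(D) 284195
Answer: D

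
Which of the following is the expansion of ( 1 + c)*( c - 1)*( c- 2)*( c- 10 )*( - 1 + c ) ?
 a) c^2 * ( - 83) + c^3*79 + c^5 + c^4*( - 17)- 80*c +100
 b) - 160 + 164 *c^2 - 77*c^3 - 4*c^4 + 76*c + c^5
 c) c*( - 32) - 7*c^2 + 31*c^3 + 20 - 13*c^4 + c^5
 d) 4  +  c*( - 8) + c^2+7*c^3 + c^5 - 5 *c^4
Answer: c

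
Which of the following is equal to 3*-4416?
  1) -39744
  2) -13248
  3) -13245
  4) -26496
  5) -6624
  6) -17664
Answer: 2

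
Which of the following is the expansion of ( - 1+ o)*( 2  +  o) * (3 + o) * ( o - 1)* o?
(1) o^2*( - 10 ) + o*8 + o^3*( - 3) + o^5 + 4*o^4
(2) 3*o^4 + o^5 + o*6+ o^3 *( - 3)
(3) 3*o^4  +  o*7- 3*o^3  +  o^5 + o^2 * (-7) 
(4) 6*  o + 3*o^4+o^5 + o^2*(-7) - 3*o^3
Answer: 4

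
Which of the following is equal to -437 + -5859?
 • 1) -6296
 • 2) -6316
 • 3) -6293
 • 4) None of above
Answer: 1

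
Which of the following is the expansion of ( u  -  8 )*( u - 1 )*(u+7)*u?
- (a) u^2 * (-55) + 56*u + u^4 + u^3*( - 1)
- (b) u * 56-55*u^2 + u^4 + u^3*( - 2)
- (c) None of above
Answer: b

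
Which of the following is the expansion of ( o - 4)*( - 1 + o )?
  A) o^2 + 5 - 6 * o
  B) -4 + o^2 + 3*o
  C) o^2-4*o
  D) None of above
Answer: D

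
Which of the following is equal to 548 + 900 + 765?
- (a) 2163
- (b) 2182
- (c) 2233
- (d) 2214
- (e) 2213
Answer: e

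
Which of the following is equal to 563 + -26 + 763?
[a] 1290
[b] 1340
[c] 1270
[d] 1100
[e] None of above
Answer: e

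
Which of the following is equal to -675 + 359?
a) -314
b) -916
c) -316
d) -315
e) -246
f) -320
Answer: c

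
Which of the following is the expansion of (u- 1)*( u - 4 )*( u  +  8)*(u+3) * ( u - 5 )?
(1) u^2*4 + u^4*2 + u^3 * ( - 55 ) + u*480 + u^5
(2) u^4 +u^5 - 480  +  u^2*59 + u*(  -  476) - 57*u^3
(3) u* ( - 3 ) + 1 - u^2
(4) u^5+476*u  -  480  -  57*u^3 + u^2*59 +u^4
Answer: 4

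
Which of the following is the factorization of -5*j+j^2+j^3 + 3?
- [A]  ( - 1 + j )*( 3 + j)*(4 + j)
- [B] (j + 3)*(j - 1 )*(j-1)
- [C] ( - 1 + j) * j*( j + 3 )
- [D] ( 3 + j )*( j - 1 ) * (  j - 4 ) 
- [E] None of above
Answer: B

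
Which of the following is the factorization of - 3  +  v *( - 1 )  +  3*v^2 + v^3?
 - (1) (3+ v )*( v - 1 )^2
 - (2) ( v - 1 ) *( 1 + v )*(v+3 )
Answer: 2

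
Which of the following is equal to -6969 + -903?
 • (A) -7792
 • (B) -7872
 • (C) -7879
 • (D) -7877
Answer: B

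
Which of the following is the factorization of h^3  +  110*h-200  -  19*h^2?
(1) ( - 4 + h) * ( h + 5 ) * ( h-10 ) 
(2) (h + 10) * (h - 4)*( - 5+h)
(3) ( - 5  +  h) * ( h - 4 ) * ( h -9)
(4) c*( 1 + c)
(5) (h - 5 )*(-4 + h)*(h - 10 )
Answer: 5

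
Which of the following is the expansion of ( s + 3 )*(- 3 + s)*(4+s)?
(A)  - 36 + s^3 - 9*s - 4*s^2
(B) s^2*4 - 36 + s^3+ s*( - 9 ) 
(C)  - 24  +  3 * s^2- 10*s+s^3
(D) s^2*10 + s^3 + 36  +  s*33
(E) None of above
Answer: B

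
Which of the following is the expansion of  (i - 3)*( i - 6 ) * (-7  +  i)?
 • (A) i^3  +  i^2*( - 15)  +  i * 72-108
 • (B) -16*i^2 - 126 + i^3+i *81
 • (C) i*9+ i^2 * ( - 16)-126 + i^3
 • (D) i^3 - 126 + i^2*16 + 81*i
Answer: B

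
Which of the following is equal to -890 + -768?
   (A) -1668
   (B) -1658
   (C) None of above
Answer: B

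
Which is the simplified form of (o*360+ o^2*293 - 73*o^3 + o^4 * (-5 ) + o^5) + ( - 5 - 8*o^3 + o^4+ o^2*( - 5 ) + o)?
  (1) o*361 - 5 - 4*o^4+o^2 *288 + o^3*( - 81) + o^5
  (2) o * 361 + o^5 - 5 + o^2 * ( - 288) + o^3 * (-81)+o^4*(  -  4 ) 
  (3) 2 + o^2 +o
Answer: 1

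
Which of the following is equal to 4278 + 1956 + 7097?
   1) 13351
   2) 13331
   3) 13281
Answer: 2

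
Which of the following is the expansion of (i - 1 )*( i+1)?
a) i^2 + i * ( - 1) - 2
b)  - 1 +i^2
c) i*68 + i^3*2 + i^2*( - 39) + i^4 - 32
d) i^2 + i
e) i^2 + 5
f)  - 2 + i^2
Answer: b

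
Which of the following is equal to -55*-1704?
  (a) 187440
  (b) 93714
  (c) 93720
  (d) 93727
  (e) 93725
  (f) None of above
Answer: c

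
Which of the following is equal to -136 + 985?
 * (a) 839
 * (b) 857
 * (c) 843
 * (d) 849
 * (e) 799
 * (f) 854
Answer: d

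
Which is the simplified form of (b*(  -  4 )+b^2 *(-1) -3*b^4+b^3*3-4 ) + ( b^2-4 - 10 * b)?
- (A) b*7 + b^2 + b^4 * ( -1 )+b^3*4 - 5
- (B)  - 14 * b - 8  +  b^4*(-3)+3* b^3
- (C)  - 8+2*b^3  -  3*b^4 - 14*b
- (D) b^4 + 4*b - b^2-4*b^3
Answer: B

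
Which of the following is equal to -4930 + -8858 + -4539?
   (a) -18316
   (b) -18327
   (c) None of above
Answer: b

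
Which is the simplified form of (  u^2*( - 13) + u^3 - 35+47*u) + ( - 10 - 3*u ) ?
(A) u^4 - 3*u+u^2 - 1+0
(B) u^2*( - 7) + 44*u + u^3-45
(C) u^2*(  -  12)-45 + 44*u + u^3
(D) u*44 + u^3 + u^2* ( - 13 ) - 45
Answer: D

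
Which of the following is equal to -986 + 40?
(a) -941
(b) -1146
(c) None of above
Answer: c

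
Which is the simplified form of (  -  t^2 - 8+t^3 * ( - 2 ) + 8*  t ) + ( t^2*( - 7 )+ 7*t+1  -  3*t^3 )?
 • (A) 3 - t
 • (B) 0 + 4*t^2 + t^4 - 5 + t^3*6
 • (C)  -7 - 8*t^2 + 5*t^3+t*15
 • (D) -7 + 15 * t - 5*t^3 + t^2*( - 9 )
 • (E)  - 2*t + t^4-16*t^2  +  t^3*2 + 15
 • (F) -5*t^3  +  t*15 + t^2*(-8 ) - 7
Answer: F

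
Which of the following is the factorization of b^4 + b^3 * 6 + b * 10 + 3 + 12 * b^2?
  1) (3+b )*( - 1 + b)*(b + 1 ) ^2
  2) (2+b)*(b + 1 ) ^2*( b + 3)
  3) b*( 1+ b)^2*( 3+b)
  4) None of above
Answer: 4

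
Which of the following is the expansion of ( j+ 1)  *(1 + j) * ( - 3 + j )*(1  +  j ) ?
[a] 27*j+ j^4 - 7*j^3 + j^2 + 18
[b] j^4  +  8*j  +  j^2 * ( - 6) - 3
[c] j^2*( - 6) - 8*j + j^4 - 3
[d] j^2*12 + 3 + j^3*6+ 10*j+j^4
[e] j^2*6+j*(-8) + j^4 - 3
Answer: c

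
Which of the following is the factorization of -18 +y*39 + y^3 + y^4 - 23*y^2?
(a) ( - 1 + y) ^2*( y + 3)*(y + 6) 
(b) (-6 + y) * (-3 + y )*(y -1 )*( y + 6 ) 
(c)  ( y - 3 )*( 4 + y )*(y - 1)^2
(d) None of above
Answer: d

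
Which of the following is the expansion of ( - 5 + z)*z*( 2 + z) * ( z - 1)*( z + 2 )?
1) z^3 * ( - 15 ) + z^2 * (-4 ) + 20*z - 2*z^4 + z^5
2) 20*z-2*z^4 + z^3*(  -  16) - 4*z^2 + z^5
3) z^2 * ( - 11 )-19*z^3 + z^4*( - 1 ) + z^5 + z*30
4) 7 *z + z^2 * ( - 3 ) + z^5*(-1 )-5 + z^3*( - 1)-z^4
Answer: 1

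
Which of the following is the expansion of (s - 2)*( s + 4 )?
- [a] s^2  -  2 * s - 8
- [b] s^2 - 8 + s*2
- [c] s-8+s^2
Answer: b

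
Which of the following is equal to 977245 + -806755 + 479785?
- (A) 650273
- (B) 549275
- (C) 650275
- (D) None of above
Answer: C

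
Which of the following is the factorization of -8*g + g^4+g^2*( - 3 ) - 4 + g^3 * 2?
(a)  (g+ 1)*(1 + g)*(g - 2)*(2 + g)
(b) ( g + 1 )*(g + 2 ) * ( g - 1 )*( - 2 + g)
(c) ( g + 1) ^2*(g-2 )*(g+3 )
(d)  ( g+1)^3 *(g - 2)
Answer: a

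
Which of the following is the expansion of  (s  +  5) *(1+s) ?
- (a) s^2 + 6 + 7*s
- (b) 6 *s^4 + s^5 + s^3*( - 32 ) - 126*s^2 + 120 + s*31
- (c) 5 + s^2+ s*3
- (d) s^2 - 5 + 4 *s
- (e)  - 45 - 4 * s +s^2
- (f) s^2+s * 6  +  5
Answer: f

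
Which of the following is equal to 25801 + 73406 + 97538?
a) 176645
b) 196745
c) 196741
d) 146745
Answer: b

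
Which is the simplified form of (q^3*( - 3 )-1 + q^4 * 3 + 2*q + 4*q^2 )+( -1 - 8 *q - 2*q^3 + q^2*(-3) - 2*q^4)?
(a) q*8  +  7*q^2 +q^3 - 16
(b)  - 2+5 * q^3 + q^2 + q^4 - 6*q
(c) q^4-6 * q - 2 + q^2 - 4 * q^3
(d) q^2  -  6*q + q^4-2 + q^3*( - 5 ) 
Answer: d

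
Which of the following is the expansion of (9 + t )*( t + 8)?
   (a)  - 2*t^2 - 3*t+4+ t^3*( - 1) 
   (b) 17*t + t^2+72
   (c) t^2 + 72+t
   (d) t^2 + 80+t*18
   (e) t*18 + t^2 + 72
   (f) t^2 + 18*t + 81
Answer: b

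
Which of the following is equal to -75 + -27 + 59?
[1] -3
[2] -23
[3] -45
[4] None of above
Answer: 4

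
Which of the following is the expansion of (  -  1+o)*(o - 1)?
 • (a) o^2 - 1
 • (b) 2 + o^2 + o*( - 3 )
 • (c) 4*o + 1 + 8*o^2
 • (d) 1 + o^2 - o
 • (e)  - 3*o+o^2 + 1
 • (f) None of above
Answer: f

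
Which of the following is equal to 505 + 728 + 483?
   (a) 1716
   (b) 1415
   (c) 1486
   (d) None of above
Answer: a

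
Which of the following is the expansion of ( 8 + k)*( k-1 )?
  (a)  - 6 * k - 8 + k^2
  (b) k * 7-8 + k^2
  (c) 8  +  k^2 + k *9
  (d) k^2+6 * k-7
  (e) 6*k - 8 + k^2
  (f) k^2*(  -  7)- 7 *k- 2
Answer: b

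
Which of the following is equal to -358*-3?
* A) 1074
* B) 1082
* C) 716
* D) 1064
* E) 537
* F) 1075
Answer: A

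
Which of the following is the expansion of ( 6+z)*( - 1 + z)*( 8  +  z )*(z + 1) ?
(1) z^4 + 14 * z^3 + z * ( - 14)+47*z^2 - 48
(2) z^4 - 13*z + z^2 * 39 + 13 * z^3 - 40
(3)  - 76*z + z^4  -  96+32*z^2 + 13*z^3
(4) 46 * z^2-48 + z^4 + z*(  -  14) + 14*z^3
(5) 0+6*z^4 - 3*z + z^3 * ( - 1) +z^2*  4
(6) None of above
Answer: 1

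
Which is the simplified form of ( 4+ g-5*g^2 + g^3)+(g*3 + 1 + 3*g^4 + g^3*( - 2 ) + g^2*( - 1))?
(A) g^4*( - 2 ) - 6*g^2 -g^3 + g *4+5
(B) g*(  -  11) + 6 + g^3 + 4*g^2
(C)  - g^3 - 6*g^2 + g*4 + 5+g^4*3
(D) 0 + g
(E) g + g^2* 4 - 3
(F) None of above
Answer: C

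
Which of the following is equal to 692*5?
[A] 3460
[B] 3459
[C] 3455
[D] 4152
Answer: A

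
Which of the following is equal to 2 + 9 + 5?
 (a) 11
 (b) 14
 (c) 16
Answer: c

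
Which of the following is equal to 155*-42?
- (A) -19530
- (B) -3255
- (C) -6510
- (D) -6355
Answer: C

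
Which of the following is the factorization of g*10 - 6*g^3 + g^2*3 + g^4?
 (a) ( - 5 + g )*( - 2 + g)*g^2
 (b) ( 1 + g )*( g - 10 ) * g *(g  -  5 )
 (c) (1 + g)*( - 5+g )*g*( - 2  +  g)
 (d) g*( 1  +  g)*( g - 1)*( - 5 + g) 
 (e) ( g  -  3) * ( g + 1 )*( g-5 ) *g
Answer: c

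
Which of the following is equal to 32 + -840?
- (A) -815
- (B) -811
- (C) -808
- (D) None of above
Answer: C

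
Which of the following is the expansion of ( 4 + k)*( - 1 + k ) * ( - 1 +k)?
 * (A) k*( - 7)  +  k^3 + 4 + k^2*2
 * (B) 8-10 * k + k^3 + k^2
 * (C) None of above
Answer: A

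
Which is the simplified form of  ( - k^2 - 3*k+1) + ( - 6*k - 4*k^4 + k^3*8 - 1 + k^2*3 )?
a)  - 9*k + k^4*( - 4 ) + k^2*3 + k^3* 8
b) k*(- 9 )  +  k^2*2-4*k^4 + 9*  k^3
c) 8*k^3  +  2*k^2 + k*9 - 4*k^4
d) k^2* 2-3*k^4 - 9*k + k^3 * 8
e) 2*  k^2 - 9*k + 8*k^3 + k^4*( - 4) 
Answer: e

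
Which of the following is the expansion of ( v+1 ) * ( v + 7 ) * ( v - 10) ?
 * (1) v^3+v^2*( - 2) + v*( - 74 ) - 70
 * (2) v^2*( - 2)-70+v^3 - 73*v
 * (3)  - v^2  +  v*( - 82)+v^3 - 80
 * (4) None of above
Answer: 2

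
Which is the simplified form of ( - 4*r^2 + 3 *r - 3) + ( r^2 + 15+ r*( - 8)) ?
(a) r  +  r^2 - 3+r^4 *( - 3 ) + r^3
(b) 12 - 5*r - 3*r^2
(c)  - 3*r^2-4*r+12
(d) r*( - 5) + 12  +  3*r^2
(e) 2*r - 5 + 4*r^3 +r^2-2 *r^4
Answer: b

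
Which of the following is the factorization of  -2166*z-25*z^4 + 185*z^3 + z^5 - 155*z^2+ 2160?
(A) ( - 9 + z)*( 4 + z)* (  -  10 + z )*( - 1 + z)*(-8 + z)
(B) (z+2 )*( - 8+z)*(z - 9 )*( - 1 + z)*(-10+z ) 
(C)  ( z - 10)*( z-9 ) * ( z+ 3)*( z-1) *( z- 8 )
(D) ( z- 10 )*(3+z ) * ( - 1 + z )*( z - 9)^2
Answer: C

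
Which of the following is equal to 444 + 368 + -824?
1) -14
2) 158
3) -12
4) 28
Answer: 3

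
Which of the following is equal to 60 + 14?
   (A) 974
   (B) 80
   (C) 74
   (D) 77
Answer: C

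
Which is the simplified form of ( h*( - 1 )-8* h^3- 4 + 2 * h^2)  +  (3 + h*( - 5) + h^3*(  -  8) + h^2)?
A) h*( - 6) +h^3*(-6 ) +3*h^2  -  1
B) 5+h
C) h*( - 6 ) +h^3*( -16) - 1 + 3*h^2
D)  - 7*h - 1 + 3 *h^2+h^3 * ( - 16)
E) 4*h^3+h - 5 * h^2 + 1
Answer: C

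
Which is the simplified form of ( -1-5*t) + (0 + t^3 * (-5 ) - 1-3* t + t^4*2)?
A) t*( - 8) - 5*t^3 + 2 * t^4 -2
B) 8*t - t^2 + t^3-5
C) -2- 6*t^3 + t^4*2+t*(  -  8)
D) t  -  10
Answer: A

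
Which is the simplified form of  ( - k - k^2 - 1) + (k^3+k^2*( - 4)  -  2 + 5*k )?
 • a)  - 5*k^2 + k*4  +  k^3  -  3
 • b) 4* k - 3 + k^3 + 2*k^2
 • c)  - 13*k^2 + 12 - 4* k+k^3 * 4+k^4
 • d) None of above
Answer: a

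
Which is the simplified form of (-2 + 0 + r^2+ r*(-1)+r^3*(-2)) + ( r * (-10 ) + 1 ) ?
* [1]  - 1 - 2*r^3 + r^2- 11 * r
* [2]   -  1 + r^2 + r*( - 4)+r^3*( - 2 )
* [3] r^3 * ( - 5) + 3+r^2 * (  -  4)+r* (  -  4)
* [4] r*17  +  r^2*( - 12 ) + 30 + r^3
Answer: 1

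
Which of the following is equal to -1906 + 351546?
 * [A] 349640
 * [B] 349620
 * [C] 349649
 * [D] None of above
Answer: A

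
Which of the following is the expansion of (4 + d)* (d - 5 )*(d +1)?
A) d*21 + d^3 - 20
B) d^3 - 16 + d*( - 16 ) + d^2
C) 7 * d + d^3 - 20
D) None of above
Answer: D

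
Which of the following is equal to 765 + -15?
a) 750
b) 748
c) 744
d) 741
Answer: a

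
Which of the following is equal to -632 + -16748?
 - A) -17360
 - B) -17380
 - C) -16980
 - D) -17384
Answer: B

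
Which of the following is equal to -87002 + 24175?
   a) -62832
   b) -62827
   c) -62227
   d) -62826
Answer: b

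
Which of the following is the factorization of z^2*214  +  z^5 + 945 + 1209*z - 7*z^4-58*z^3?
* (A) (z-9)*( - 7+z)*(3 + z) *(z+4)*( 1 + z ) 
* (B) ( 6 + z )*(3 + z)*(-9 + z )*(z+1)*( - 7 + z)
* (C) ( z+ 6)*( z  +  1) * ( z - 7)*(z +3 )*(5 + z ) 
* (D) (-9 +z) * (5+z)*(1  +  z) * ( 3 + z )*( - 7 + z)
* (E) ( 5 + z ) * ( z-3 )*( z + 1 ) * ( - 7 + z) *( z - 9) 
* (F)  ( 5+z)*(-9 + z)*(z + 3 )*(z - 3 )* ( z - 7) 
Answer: D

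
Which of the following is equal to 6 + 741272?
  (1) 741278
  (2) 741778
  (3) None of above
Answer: 1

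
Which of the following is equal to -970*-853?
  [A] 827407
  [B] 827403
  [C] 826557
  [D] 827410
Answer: D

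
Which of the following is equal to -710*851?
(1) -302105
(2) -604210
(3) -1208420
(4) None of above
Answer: 2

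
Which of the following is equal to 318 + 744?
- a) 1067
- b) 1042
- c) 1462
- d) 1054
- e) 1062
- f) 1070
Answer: e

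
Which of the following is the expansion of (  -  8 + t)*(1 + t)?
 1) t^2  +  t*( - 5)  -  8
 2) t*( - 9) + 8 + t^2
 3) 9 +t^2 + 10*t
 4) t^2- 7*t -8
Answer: 4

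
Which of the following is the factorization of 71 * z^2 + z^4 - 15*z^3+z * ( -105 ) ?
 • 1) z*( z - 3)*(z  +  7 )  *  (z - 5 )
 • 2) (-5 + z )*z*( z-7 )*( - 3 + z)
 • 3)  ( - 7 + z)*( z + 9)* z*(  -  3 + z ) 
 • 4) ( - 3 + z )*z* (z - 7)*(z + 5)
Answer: 2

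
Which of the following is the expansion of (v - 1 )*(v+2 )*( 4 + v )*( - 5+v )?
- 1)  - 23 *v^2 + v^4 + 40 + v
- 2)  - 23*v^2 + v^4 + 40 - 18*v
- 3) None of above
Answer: 2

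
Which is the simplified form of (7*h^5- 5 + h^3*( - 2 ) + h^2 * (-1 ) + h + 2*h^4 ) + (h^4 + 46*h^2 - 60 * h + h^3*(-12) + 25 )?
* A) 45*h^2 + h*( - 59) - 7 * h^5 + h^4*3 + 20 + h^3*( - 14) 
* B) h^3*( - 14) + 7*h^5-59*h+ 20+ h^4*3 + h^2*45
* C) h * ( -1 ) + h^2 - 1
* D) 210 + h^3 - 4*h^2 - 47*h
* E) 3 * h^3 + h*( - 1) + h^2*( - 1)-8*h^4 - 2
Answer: B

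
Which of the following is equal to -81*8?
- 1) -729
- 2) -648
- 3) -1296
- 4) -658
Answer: 2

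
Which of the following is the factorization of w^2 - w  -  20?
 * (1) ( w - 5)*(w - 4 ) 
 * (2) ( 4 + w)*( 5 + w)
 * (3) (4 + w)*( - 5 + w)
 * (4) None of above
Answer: 3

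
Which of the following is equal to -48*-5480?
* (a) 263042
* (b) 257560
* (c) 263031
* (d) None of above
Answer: d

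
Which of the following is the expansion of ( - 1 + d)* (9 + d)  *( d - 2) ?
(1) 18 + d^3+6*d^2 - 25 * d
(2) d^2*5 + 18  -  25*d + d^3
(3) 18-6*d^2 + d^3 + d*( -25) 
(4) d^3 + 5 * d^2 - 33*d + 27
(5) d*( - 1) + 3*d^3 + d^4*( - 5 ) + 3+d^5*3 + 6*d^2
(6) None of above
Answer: 1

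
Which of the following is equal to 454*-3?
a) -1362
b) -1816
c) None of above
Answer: a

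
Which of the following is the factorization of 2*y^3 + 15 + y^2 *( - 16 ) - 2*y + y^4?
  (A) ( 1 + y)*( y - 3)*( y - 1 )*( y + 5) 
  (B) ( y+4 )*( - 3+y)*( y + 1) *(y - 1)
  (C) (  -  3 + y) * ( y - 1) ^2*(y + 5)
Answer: A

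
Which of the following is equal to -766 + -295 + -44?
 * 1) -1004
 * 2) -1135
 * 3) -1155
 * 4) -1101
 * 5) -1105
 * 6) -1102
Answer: 5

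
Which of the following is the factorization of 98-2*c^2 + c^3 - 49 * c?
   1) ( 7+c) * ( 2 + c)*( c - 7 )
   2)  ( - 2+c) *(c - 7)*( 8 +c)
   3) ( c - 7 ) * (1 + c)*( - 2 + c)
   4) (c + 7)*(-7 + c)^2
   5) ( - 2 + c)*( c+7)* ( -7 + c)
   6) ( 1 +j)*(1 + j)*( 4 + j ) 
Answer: 5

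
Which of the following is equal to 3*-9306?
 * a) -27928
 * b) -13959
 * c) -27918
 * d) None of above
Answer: c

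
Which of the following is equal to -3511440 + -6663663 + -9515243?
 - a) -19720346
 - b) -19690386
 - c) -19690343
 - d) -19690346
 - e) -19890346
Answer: d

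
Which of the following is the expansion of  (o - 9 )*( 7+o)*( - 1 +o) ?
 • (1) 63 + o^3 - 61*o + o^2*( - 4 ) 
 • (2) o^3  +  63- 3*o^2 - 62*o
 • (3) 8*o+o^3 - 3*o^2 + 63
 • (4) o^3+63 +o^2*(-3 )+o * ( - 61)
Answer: 4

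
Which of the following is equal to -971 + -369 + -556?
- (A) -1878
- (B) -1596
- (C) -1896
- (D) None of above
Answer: C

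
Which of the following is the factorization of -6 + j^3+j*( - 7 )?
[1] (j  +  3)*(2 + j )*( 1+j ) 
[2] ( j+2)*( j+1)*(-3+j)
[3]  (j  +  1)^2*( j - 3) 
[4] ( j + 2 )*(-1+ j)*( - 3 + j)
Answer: 2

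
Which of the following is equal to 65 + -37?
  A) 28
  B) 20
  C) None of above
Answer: A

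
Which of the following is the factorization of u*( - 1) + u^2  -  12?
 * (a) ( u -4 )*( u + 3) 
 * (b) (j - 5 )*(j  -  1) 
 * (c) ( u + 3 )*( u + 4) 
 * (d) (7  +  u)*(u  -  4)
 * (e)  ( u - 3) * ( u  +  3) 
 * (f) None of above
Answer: a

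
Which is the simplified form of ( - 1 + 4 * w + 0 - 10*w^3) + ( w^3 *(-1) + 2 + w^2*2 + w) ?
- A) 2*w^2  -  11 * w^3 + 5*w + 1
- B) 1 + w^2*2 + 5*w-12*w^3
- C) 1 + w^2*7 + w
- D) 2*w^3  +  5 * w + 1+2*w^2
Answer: A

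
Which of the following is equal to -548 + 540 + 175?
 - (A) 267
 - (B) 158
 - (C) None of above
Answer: C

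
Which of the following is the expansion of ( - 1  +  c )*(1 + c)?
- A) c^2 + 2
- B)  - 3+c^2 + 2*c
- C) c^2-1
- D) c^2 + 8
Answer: C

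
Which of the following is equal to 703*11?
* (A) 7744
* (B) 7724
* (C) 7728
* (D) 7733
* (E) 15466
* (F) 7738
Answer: D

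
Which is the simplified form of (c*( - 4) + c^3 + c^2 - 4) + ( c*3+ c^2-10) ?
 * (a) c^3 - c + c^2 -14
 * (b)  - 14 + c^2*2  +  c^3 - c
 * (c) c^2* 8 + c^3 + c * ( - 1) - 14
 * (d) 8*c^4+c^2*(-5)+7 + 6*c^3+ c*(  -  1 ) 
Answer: b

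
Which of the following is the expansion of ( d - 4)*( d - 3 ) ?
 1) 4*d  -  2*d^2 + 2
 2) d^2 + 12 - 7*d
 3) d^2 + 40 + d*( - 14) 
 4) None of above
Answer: 2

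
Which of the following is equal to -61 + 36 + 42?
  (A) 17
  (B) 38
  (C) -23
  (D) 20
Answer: A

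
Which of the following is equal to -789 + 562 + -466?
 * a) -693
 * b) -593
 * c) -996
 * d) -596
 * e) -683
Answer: a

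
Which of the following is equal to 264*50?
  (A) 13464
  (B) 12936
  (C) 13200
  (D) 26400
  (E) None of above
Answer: C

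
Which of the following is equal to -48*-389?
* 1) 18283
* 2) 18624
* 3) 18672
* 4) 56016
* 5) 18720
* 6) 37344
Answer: 3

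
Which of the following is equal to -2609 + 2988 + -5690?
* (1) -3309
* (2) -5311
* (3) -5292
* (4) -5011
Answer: 2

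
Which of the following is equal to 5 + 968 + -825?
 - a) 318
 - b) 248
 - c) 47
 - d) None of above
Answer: d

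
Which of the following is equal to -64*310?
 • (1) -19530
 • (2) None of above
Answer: 2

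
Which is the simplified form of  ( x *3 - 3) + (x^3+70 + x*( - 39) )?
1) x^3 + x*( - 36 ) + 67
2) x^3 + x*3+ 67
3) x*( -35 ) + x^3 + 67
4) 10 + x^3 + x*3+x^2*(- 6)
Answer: 1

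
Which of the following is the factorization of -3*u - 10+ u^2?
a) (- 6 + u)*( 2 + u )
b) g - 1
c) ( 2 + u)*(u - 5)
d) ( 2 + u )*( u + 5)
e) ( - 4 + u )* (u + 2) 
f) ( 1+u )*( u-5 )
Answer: c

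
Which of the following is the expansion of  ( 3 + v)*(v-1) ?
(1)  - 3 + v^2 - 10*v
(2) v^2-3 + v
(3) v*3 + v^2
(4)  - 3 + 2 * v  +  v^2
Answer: 4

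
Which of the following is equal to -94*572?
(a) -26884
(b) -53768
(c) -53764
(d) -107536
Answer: b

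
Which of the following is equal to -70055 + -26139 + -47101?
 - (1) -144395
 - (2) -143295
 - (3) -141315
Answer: 2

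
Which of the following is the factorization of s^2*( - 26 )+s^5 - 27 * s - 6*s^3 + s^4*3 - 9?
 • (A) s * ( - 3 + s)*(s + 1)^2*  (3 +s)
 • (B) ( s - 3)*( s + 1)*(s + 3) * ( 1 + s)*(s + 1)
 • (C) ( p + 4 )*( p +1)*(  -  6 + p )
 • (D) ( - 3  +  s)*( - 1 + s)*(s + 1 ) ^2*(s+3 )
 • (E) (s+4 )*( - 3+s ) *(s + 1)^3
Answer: B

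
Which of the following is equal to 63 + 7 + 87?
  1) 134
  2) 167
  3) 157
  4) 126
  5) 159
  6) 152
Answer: 3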